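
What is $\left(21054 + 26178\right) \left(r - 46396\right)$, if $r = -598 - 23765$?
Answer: $-3342089088$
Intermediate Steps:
$r = -24363$ ($r = -598 - 23765 = -24363$)
$\left(21054 + 26178\right) \left(r - 46396\right) = \left(21054 + 26178\right) \left(-24363 - 46396\right) = 47232 \left(-70759\right) = -3342089088$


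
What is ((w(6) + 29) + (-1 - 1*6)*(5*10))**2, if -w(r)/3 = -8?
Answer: 88209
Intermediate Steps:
w(r) = 24 (w(r) = -3*(-8) = 24)
((w(6) + 29) + (-1 - 1*6)*(5*10))**2 = ((24 + 29) + (-1 - 1*6)*(5*10))**2 = (53 + (-1 - 6)*50)**2 = (53 - 7*50)**2 = (53 - 350)**2 = (-297)**2 = 88209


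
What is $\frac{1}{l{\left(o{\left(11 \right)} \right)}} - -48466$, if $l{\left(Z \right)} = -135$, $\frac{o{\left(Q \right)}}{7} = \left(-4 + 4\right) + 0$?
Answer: $\frac{6542909}{135} \approx 48466.0$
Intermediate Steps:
$o{\left(Q \right)} = 0$ ($o{\left(Q \right)} = 7 \left(\left(-4 + 4\right) + 0\right) = 7 \left(0 + 0\right) = 7 \cdot 0 = 0$)
$\frac{1}{l{\left(o{\left(11 \right)} \right)}} - -48466 = \frac{1}{-135} - -48466 = - \frac{1}{135} + 48466 = \frac{6542909}{135}$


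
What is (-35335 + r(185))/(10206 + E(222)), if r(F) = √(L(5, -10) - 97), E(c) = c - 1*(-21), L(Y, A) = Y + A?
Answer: -35335/10449 + I*√102/10449 ≈ -3.3817 + 0.00096655*I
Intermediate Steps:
L(Y, A) = A + Y
E(c) = 21 + c (E(c) = c + 21 = 21 + c)
r(F) = I*√102 (r(F) = √((-10 + 5) - 97) = √(-5 - 97) = √(-102) = I*√102)
(-35335 + r(185))/(10206 + E(222)) = (-35335 + I*√102)/(10206 + (21 + 222)) = (-35335 + I*√102)/(10206 + 243) = (-35335 + I*√102)/10449 = (-35335 + I*√102)*(1/10449) = -35335/10449 + I*√102/10449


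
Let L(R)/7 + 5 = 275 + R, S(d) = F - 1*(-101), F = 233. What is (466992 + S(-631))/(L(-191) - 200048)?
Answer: -467326/199495 ≈ -2.3425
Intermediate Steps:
S(d) = 334 (S(d) = 233 - 1*(-101) = 233 + 101 = 334)
L(R) = 1890 + 7*R (L(R) = -35 + 7*(275 + R) = -35 + (1925 + 7*R) = 1890 + 7*R)
(466992 + S(-631))/(L(-191) - 200048) = (466992 + 334)/((1890 + 7*(-191)) - 200048) = 467326/((1890 - 1337) - 200048) = 467326/(553 - 200048) = 467326/(-199495) = 467326*(-1/199495) = -467326/199495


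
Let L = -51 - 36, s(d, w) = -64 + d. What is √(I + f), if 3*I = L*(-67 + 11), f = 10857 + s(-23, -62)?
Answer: √12394 ≈ 111.33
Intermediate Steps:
L = -87
f = 10770 (f = 10857 + (-64 - 23) = 10857 - 87 = 10770)
I = 1624 (I = (-87*(-67 + 11))/3 = (-87*(-56))/3 = (⅓)*4872 = 1624)
√(I + f) = √(1624 + 10770) = √12394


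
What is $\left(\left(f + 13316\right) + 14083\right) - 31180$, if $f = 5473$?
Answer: $1692$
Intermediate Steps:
$\left(\left(f + 13316\right) + 14083\right) - 31180 = \left(\left(5473 + 13316\right) + 14083\right) - 31180 = \left(18789 + 14083\right) - 31180 = 32872 - 31180 = 1692$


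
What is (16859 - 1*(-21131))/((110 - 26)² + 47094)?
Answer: 3799/5415 ≈ 0.70157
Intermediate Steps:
(16859 - 1*(-21131))/((110 - 26)² + 47094) = (16859 + 21131)/(84² + 47094) = 37990/(7056 + 47094) = 37990/54150 = 37990*(1/54150) = 3799/5415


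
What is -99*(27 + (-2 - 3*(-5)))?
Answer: -3960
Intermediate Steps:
-99*(27 + (-2 - 3*(-5))) = -99*(27 + (-2 + 15)) = -99*(27 + 13) = -99*40 = -3960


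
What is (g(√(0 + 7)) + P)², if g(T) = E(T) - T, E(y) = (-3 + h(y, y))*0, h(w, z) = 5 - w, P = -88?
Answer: (88 + √7)² ≈ 8216.7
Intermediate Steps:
E(y) = 0 (E(y) = (-3 + (5 - y))*0 = (2 - y)*0 = 0)
g(T) = -T (g(T) = 0 - T = -T)
(g(√(0 + 7)) + P)² = (-√(0 + 7) - 88)² = (-√7 - 88)² = (-88 - √7)²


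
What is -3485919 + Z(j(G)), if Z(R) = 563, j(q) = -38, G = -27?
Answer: -3485356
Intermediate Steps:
-3485919 + Z(j(G)) = -3485919 + 563 = -3485356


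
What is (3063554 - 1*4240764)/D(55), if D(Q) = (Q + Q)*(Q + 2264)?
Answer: -117721/25509 ≈ -4.6149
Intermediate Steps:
D(Q) = 2*Q*(2264 + Q) (D(Q) = (2*Q)*(2264 + Q) = 2*Q*(2264 + Q))
(3063554 - 1*4240764)/D(55) = (3063554 - 1*4240764)/((2*55*(2264 + 55))) = (3063554 - 4240764)/((2*55*2319)) = -1177210/255090 = -1177210*1/255090 = -117721/25509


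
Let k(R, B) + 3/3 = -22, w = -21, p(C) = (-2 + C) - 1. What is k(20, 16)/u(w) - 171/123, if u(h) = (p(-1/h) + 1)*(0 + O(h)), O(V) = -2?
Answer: -597/82 ≈ -7.2805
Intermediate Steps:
p(C) = -3 + C
k(R, B) = -23 (k(R, B) = -1 - 22 = -23)
u(h) = 4 + 2/h (u(h) = ((-3 - 1/h) + 1)*(0 - 2) = (-2 - 1/h)*(-2) = 4 + 2/h)
k(20, 16)/u(w) - 171/123 = -23/(4 + 2/(-21)) - 171/123 = -23/(4 + 2*(-1/21)) - 171*1/123 = -23/(4 - 2/21) - 57/41 = -23/82/21 - 57/41 = -23*21/82 - 57/41 = -483/82 - 57/41 = -597/82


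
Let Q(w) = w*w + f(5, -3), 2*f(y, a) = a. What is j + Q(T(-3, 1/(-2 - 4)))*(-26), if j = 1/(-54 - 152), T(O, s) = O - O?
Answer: 8033/206 ≈ 38.995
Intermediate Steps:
T(O, s) = 0
f(y, a) = a/2
Q(w) = -3/2 + w**2 (Q(w) = w*w + (1/2)*(-3) = w**2 - 3/2 = -3/2 + w**2)
j = -1/206 (j = 1/(-206) = -1/206 ≈ -0.0048544)
j + Q(T(-3, 1/(-2 - 4)))*(-26) = -1/206 + (-3/2 + 0**2)*(-26) = -1/206 + (-3/2 + 0)*(-26) = -1/206 - 3/2*(-26) = -1/206 + 39 = 8033/206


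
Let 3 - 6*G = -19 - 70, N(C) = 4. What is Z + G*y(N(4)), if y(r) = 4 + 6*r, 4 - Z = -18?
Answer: 1354/3 ≈ 451.33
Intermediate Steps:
Z = 22 (Z = 4 - 1*(-18) = 4 + 18 = 22)
G = 46/3 (G = ½ - (-19 - 70)/6 = ½ - ⅙*(-89) = ½ + 89/6 = 46/3 ≈ 15.333)
Z + G*y(N(4)) = 22 + 46*(4 + 6*4)/3 = 22 + 46*(4 + 24)/3 = 22 + (46/3)*28 = 22 + 1288/3 = 1354/3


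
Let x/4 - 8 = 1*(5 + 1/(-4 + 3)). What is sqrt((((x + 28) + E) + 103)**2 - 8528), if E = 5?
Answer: 4*sqrt(1583) ≈ 159.15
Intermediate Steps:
x = 48 (x = 32 + 4*(1*(5 + 1/(-4 + 3))) = 32 + 4*(1*(5 + 1/(-1))) = 32 + 4*(1*(5 - 1)) = 32 + 4*(1*4) = 32 + 4*4 = 32 + 16 = 48)
sqrt((((x + 28) + E) + 103)**2 - 8528) = sqrt((((48 + 28) + 5) + 103)**2 - 8528) = sqrt(((76 + 5) + 103)**2 - 8528) = sqrt((81 + 103)**2 - 8528) = sqrt(184**2 - 8528) = sqrt(33856 - 8528) = sqrt(25328) = 4*sqrt(1583)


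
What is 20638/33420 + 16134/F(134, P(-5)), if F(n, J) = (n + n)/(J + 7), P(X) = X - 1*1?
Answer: 34045579/559785 ≈ 60.819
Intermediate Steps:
P(X) = -1 + X (P(X) = X - 1 = -1 + X)
F(n, J) = 2*n/(7 + J) (F(n, J) = (2*n)/(7 + J) = 2*n/(7 + J))
20638/33420 + 16134/F(134, P(-5)) = 20638/33420 + 16134/((2*134/(7 + (-1 - 5)))) = 20638*(1/33420) + 16134/((2*134/(7 - 6))) = 10319/16710 + 16134/((2*134/1)) = 10319/16710 + 16134/((2*134*1)) = 10319/16710 + 16134/268 = 10319/16710 + 16134*(1/268) = 10319/16710 + 8067/134 = 34045579/559785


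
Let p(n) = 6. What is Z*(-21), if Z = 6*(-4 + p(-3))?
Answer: -252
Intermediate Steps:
Z = 12 (Z = 6*(-4 + 6) = 6*2 = 12)
Z*(-21) = 12*(-21) = -252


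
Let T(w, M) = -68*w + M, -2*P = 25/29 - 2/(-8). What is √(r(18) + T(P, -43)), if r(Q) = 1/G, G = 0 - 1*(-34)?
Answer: 4*I*√78387/493 ≈ 2.2716*I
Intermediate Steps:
P = -129/232 (P = -(25/29 - 2/(-8))/2 = -(25*(1/29) - 2*(-⅛))/2 = -(25/29 + ¼)/2 = -½*129/116 = -129/232 ≈ -0.55603)
T(w, M) = M - 68*w
G = 34 (G = 0 + 34 = 34)
r(Q) = 1/34
√(r(18) + T(P, -43)) = √(1/34 + (-43 - 68*(-129/232))) = √(1/34 + (-43 + 2193/58)) = √(1/34 - 301/58) = √(-2544/493) = 4*I*√78387/493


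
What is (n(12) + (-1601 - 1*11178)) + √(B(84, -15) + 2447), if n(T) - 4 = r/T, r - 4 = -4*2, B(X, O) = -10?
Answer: -38326/3 + √2437 ≈ -12726.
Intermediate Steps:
r = -4 (r = 4 - 4*2 = 4 - 8 = -4)
n(T) = 4 - 4/T
(n(12) + (-1601 - 1*11178)) + √(B(84, -15) + 2447) = ((4 - 4/12) + (-1601 - 1*11178)) + √(-10 + 2447) = ((4 - 4*1/12) + (-1601 - 11178)) + √2437 = ((4 - ⅓) - 12779) + √2437 = (11/3 - 12779) + √2437 = -38326/3 + √2437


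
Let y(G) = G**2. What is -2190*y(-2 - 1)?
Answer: -19710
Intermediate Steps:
-2190*y(-2 - 1) = -2190*(-2 - 1)**2 = -2190*(-3)**2 = -2190*9 = -19710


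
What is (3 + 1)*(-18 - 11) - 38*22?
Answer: -952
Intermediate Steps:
(3 + 1)*(-18 - 11) - 38*22 = 4*(-29) - 836 = -116 - 836 = -952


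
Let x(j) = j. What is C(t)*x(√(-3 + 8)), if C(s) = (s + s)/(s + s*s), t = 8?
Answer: 2*√5/9 ≈ 0.49690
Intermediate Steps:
C(s) = 2*s/(s + s²) (C(s) = (2*s)/(s + s²) = 2*s/(s + s²))
C(t)*x(√(-3 + 8)) = (2/(1 + 8))*√(-3 + 8) = (2/9)*√5 = (2*(⅑))*√5 = 2*√5/9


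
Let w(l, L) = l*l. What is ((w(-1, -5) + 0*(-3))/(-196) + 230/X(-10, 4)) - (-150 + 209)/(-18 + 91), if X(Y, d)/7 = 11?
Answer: 342113/157388 ≈ 2.1737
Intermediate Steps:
X(Y, d) = 77 (X(Y, d) = 7*11 = 77)
w(l, L) = l²
((w(-1, -5) + 0*(-3))/(-196) + 230/X(-10, 4)) - (-150 + 209)/(-18 + 91) = (((-1)² + 0*(-3))/(-196) + 230/77) - (-150 + 209)/(-18 + 91) = ((1 + 0)*(-1/196) + 230*(1/77)) - 59/73 = (1*(-1/196) + 230/77) - 59/73 = (-1/196 + 230/77) - 1*59/73 = 6429/2156 - 59/73 = 342113/157388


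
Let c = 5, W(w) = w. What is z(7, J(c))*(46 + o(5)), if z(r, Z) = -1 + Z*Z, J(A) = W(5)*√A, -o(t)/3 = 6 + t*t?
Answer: -5828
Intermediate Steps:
o(t) = -18 - 3*t² (o(t) = -3*(6 + t*t) = -3*(6 + t²) = -18 - 3*t²)
J(A) = 5*√A
z(r, Z) = -1 + Z²
z(7, J(c))*(46 + o(5)) = (-1 + (5*√5)²)*(46 + (-18 - 3*5²)) = (-1 + 125)*(46 + (-18 - 3*25)) = 124*(46 + (-18 - 75)) = 124*(46 - 93) = 124*(-47) = -5828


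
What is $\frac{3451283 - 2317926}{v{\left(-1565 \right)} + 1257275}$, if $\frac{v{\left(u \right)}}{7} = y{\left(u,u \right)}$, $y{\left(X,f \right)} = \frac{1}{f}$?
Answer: $\frac{1773703705}{1967635368} \approx 0.90144$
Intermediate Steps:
$v{\left(u \right)} = \frac{7}{u}$
$\frac{3451283 - 2317926}{v{\left(-1565 \right)} + 1257275} = \frac{3451283 - 2317926}{\frac{7}{-1565} + 1257275} = \frac{1133357}{7 \left(- \frac{1}{1565}\right) + 1257275} = \frac{1133357}{- \frac{7}{1565} + 1257275} = \frac{1133357}{\frac{1967635368}{1565}} = 1133357 \cdot \frac{1565}{1967635368} = \frac{1773703705}{1967635368}$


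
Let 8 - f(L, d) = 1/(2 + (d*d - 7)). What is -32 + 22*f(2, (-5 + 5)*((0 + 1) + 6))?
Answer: 742/5 ≈ 148.40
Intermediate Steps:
f(L, d) = 8 - 1/(-5 + d**2) (f(L, d) = 8 - 1/(2 + (d*d - 7)) = 8 - 1/(2 + (d**2 - 7)) = 8 - 1/(2 + (-7 + d**2)) = 8 - 1/(-5 + d**2))
-32 + 22*f(2, (-5 + 5)*((0 + 1) + 6)) = -32 + 22*((-41 + 8*((-5 + 5)*((0 + 1) + 6))**2)/(-5 + ((-5 + 5)*((0 + 1) + 6))**2)) = -32 + 22*((-41 + 8*(0*(1 + 6))**2)/(-5 + (0*(1 + 6))**2)) = -32 + 22*((-41 + 8*(0*7)**2)/(-5 + (0*7)**2)) = -32 + 22*((-41 + 8*0**2)/(-5 + 0**2)) = -32 + 22*((-41 + 8*0)/(-5 + 0)) = -32 + 22*((-41 + 0)/(-5)) = -32 + 22*(-1/5*(-41)) = -32 + 22*(41/5) = -32 + 902/5 = 742/5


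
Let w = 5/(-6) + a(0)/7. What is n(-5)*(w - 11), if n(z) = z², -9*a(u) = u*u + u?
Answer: -1775/6 ≈ -295.83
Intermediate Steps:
a(u) = -u/9 - u²/9 (a(u) = -(u*u + u)/9 = -(u² + u)/9 = -(u + u²)/9 = -u/9 - u²/9)
w = -⅚ (w = 5/(-6) - ⅑*0*(1 + 0)/7 = 5*(-⅙) - ⅑*0*1*(⅐) = -⅚ + 0*(⅐) = -⅚ + 0 = -⅚ ≈ -0.83333)
n(-5)*(w - 11) = (-5)²*(-⅚ - 11) = 25*(-71/6) = -1775/6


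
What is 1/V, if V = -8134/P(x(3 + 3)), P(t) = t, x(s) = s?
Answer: -3/4067 ≈ -0.00073764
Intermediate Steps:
V = -4067/3 (V = -8134/(3 + 3) = -8134/6 = -8134*⅙ = -4067/3 ≈ -1355.7)
1/V = 1/(-4067/3) = -3/4067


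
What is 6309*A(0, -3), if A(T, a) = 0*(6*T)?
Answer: 0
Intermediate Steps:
A(T, a) = 0
6309*A(0, -3) = 6309*0 = 0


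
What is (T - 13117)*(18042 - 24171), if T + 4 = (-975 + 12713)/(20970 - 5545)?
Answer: 1240385101623/15425 ≈ 8.0414e+7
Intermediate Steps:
T = -49962/15425 (T = -4 + (-975 + 12713)/(20970 - 5545) = -4 + 11738/15425 = -49962/15425 ≈ -3.2390)
(T - 13117)*(18042 - 24171) = (-49962/15425 - 13117)*(18042 - 24171) = -202379687/15425*(-6129) = 1240385101623/15425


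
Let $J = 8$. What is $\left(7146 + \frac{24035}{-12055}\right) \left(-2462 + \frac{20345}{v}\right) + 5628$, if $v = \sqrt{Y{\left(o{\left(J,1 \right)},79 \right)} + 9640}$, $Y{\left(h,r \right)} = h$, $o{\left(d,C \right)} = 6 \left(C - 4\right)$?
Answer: $- \frac{42392408830}{2411} + \frac{350426328655 \sqrt{9622}}{23198642} \approx -1.6101 \cdot 10^{7}$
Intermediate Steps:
$o{\left(d,C \right)} = -24 + 6 C$ ($o{\left(d,C \right)} = 6 \left(-4 + C\right) = -24 + 6 C$)
$v = \sqrt{9622}$ ($v = \sqrt{\left(-24 + 6 \cdot 1\right) + 9640} = \sqrt{\left(-24 + 6\right) + 9640} = \sqrt{-18 + 9640} = \sqrt{9622} \approx 98.092$)
$\left(7146 + \frac{24035}{-12055}\right) \left(-2462 + \frac{20345}{v}\right) + 5628 = \left(7146 + \frac{24035}{-12055}\right) \left(-2462 + \frac{20345}{\sqrt{9622}}\right) + 5628 = \left(7146 + 24035 \left(- \frac{1}{12055}\right)\right) \left(-2462 + 20345 \frac{\sqrt{9622}}{9622}\right) + 5628 = \left(7146 - \frac{4807}{2411}\right) \left(-2462 + \frac{20345 \sqrt{9622}}{9622}\right) + 5628 = \frac{17224199 \left(-2462 + \frac{20345 \sqrt{9622}}{9622}\right)}{2411} + 5628 = \left(- \frac{42405977938}{2411} + \frac{350426328655 \sqrt{9622}}{23198642}\right) + 5628 = - \frac{42392408830}{2411} + \frac{350426328655 \sqrt{9622}}{23198642}$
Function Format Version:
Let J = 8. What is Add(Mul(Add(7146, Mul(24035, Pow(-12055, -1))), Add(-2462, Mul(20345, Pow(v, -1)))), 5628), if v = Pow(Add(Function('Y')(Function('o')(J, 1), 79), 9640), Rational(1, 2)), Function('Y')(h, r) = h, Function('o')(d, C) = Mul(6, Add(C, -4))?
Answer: Add(Rational(-42392408830, 2411), Mul(Rational(350426328655, 23198642), Pow(9622, Rational(1, 2)))) ≈ -1.6101e+7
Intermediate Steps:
Function('o')(d, C) = Add(-24, Mul(6, C)) (Function('o')(d, C) = Mul(6, Add(-4, C)) = Add(-24, Mul(6, C)))
v = Pow(9622, Rational(1, 2)) (v = Pow(Add(Add(-24, Mul(6, 1)), 9640), Rational(1, 2)) = Pow(Add(Add(-24, 6), 9640), Rational(1, 2)) = Pow(Add(-18, 9640), Rational(1, 2)) = Pow(9622, Rational(1, 2)) ≈ 98.092)
Add(Mul(Add(7146, Mul(24035, Pow(-12055, -1))), Add(-2462, Mul(20345, Pow(v, -1)))), 5628) = Add(Mul(Add(7146, Mul(24035, Pow(-12055, -1))), Add(-2462, Mul(20345, Pow(Pow(9622, Rational(1, 2)), -1)))), 5628) = Add(Mul(Add(7146, Mul(24035, Rational(-1, 12055))), Add(-2462, Mul(20345, Mul(Rational(1, 9622), Pow(9622, Rational(1, 2)))))), 5628) = Add(Mul(Add(7146, Rational(-4807, 2411)), Add(-2462, Mul(Rational(20345, 9622), Pow(9622, Rational(1, 2))))), 5628) = Add(Mul(Rational(17224199, 2411), Add(-2462, Mul(Rational(20345, 9622), Pow(9622, Rational(1, 2))))), 5628) = Add(Add(Rational(-42405977938, 2411), Mul(Rational(350426328655, 23198642), Pow(9622, Rational(1, 2)))), 5628) = Add(Rational(-42392408830, 2411), Mul(Rational(350426328655, 23198642), Pow(9622, Rational(1, 2))))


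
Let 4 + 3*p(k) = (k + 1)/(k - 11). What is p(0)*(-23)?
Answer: 345/11 ≈ 31.364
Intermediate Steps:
p(k) = -4/3 + (1 + k)/(3*(-11 + k)) (p(k) = -4/3 + ((k + 1)/(k - 11))/3 = -4/3 + ((1 + k)/(-11 + k))/3 = -4/3 + (1 + k)/(3*(-11 + k)))
p(0)*(-23) = ((15 - 1*0)/(-11 + 0))*(-23) = ((15 + 0)/(-11))*(-23) = -1/11*15*(-23) = -15/11*(-23) = 345/11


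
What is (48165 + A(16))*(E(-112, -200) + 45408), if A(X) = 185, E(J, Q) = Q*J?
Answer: 3278516800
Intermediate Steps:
E(J, Q) = J*Q
(48165 + A(16))*(E(-112, -200) + 45408) = (48165 + 185)*(-112*(-200) + 45408) = 48350*(22400 + 45408) = 48350*67808 = 3278516800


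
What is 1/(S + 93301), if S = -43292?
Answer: 1/50009 ≈ 1.9996e-5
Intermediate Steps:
1/(S + 93301) = 1/(-43292 + 93301) = 1/50009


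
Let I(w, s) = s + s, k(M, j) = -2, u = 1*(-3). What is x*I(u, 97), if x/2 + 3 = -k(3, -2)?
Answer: -388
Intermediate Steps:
u = -3
I(w, s) = 2*s
x = -2 (x = -6 + 2*(-1*(-2)) = -6 + 2*2 = -6 + 4 = -2)
x*I(u, 97) = -4*97 = -2*194 = -388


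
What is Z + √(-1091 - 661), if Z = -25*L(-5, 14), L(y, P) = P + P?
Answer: -700 + 2*I*√438 ≈ -700.0 + 41.857*I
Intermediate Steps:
L(y, P) = 2*P
Z = -700 (Z = -50*14 = -25*28 = -700)
Z + √(-1091 - 661) = -700 + √(-1091 - 661) = -700 + √(-1752) = -700 + 2*I*√438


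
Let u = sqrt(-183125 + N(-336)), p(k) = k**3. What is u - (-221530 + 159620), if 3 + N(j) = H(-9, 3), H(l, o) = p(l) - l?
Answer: 61910 + 14*I*sqrt(938) ≈ 61910.0 + 428.77*I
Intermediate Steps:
H(l, o) = l**3 - l
N(j) = -723 (N(j) = -3 + ((-9)**3 - 1*(-9)) = -3 + (-729 + 9) = -3 - 720 = -723)
u = 14*I*sqrt(938) (u = sqrt(-183125 - 723) = sqrt(-183848) = 14*I*sqrt(938) ≈ 428.77*I)
u - (-221530 + 159620) = 14*I*sqrt(938) - (-221530 + 159620) = 14*I*sqrt(938) - 1*(-61910) = 14*I*sqrt(938) + 61910 = 61910 + 14*I*sqrt(938)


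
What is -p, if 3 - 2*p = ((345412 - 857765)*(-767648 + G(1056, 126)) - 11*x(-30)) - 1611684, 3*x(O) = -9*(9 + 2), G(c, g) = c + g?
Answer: 196349771587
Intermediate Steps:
x(O) = -33 (x(O) = (-9*(9 + 2))/3 = (-9*11)/3 = (⅓)*(-99) = -33)
p = -196349771587 (p = 3/2 - (((345412 - 857765)*(-767648 + (1056 + 126)) - 11*(-33)) - 1611684)/2 = 3/2 - ((-512353*(-767648 + 1182) + 363) - 1611684)/2 = 3/2 - ((-512353*(-766466) + 363) - 1611684)/2 = 3/2 - ((392701154498 + 363) - 1611684)/2 = 3/2 - (392701154861 - 1611684)/2 = 3/2 - ½*392699543177 = 3/2 - 392699543177/2 = -196349771587)
-p = -1*(-196349771587) = 196349771587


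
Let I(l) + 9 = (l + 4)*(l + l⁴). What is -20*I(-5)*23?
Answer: 289340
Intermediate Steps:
I(l) = -9 + (4 + l)*(l + l⁴) (I(l) = -9 + (l + 4)*(l + l⁴) = -9 + (4 + l)*(l + l⁴))
-20*I(-5)*23 = -20*(-9 + (-5)² + (-5)⁵ + 4*(-5) + 4*(-5)⁴)*23 = -20*(-9 + 25 - 3125 - 20 + 4*625)*23 = -20*(-9 + 25 - 3125 - 20 + 2500)*23 = -20*(-629)*23 = 12580*23 = 289340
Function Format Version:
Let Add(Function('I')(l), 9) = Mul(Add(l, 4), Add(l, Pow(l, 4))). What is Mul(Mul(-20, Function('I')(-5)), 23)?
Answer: 289340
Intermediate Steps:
Function('I')(l) = Add(-9, Mul(Add(4, l), Add(l, Pow(l, 4)))) (Function('I')(l) = Add(-9, Mul(Add(l, 4), Add(l, Pow(l, 4)))) = Add(-9, Mul(Add(4, l), Add(l, Pow(l, 4)))))
Mul(Mul(-20, Function('I')(-5)), 23) = Mul(Mul(-20, Add(-9, Pow(-5, 2), Pow(-5, 5), Mul(4, -5), Mul(4, Pow(-5, 4)))), 23) = Mul(Mul(-20, Add(-9, 25, -3125, -20, Mul(4, 625))), 23) = Mul(Mul(-20, Add(-9, 25, -3125, -20, 2500)), 23) = Mul(Mul(-20, -629), 23) = Mul(12580, 23) = 289340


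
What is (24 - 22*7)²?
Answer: 16900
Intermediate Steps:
(24 - 22*7)² = (24 - 154)² = (-130)² = 16900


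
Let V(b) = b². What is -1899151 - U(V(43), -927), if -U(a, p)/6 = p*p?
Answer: 3256823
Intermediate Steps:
U(a, p) = -6*p² (U(a, p) = -6*p*p = -6*p²)
-1899151 - U(V(43), -927) = -1899151 - (-6)*(-927)² = -1899151 - (-6)*859329 = -1899151 - 1*(-5155974) = -1899151 + 5155974 = 3256823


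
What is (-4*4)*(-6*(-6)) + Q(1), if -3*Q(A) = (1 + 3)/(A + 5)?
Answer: -5186/9 ≈ -576.22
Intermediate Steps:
Q(A) = -4/(3*(5 + A)) (Q(A) = -(1 + 3)/(3*(A + 5)) = -4/(3*(5 + A)))
(-4*4)*(-6*(-6)) + Q(1) = (-4*4)*(-6*(-6)) - 4/(15 + 3*1) = (-4*1*4)*36 - 4/(15 + 3) = -4*4*36 - 4/18 = -16*36 - 4*1/18 = -576 - 2/9 = -5186/9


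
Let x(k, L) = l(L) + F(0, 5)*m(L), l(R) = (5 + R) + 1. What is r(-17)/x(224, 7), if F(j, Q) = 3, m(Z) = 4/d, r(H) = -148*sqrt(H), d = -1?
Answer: -148*I*sqrt(17) ≈ -610.22*I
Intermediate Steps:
m(Z) = -4 (m(Z) = 4/(-1) = 4*(-1) = -4)
l(R) = 6 + R
x(k, L) = -6 + L (x(k, L) = (6 + L) + 3*(-4) = (6 + L) - 12 = -6 + L)
r(-17)/x(224, 7) = (-148*I*sqrt(17))/(-6 + 7) = -148*I*sqrt(17)/1 = -148*I*sqrt(17)*1 = -148*I*sqrt(17)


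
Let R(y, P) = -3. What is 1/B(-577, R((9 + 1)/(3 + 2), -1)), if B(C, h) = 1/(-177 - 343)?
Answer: -520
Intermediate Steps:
B(C, h) = -1/520 (B(C, h) = 1/(-520) = -1/520)
1/B(-577, R((9 + 1)/(3 + 2), -1)) = 1/(-1/520) = -520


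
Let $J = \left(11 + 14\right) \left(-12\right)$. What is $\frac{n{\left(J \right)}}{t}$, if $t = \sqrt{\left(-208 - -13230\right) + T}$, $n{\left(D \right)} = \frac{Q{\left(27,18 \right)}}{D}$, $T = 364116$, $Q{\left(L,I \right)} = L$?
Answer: $- \frac{9 \sqrt{377138}}{37713800} \approx -0.00014655$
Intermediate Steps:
$J = -300$ ($J = 25 \left(-12\right) = -300$)
$n{\left(D \right)} = \frac{27}{D}$
$t = \sqrt{377138}$ ($t = \sqrt{\left(-208 - -13230\right) + 364116} = \sqrt{\left(-208 + 13230\right) + 364116} = \sqrt{13022 + 364116} = \sqrt{377138} \approx 614.12$)
$\frac{n{\left(J \right)}}{t} = \frac{27 \frac{1}{-300}}{\sqrt{377138}} = 27 \left(- \frac{1}{300}\right) \frac{\sqrt{377138}}{377138} = - \frac{9 \frac{\sqrt{377138}}{377138}}{100} = - \frac{9 \sqrt{377138}}{37713800}$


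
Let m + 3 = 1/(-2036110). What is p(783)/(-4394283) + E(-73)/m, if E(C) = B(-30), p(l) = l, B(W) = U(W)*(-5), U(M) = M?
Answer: -15426336973479/308525690479 ≈ -50.000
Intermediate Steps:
B(W) = -5*W (B(W) = W*(-5) = -5*W)
E(C) = 150 (E(C) = -5*(-30) = 150)
m = -6108331/2036110 (m = -3 + 1/(-2036110) = -3 - 1/2036110 = -6108331/2036110 ≈ -3.0000)
p(783)/(-4394283) + E(-73)/m = 783/(-4394283) + 150/(-6108331/2036110) = 783*(-1/4394283) + 150*(-2036110/6108331) = -9/50509 - 305416500/6108331 = -15426336973479/308525690479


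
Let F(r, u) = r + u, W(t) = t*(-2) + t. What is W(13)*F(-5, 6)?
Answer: -13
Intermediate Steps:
W(t) = -t (W(t) = -2*t + t = -t)
W(13)*F(-5, 6) = (-1*13)*(-5 + 6) = -13*1 = -13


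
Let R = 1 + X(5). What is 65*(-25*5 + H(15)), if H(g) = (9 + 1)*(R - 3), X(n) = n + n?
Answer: -2925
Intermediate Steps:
X(n) = 2*n
R = 11 (R = 1 + 2*5 = 1 + 10 = 11)
H(g) = 80 (H(g) = (9 + 1)*(11 - 3) = 10*8 = 80)
65*(-25*5 + H(15)) = 65*(-25*5 + 80) = 65*(-125 + 80) = 65*(-45) = -2925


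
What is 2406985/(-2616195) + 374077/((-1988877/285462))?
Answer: -1693179180706435/31535091291 ≈ -53692.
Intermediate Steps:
2406985/(-2616195) + 374077/((-1988877/285462)) = 2406985*(-1/2616195) + 374077/((-1988877*1/285462)) = -481397/523239 + 374077/(-662959/95154) = -481397/523239 + 374077*(-95154/662959) = -481397/523239 - 3235902078/60269 = -1693179180706435/31535091291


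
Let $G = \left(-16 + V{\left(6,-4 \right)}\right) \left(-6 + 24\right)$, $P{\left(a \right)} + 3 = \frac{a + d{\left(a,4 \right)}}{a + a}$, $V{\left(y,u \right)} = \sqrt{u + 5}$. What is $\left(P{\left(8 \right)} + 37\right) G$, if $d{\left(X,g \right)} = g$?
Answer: $- \frac{18765}{2} \approx -9382.5$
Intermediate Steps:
$V{\left(y,u \right)} = \sqrt{5 + u}$
$P{\left(a \right)} = -3 + \frac{4 + a}{2 a}$ ($P{\left(a \right)} = -3 + \frac{a + 4}{a + a} = -3 + \frac{4 + a}{2 a}$)
$G = -270$ ($G = \left(-16 + \sqrt{5 - 4}\right) \left(-6 + 24\right) = \left(-16 + \sqrt{1}\right) 18 = \left(-16 + 1\right) 18 = \left(-15\right) 18 = -270$)
$\left(P{\left(8 \right)} + 37\right) G = \left(\left(- \frac{5}{2} + \frac{2}{8}\right) + 37\right) \left(-270\right) = \left(\left(- \frac{5}{2} + 2 \cdot \frac{1}{8}\right) + 37\right) \left(-270\right) = \left(\left(- \frac{5}{2} + \frac{1}{4}\right) + 37\right) \left(-270\right) = \left(- \frac{9}{4} + 37\right) \left(-270\right) = \frac{139}{4} \left(-270\right) = - \frac{18765}{2}$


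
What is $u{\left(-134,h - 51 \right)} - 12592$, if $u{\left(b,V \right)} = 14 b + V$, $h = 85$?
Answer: $-14434$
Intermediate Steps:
$u{\left(b,V \right)} = V + 14 b$
$u{\left(-134,h - 51 \right)} - 12592 = \left(\left(85 - 51\right) + 14 \left(-134\right)\right) - 12592 = \left(34 - 1876\right) - 12592 = -1842 - 12592 = -14434$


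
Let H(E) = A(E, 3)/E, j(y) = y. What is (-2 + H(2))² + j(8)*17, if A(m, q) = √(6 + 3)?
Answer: 545/4 ≈ 136.25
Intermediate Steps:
A(m, q) = 3 (A(m, q) = √9 = 3)
H(E) = 3/E
(-2 + H(2))² + j(8)*17 = (-2 + 3/2)² + 8*17 = (-2 + 3*(½))² + 136 = (-2 + 3/2)² + 136 = (-½)² + 136 = ¼ + 136 = 545/4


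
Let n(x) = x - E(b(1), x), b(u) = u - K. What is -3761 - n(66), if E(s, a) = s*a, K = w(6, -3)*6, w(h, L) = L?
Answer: -2573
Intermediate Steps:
K = -18 (K = -3*6 = -18)
b(u) = 18 + u (b(u) = u - 1*(-18) = u + 18 = 18 + u)
E(s, a) = a*s
n(x) = -18*x (n(x) = x - x*(18 + 1) = x - x*19 = x - 19*x = -18*x)
-3761 - n(66) = -3761 - (-18)*66 = -3761 - 1*(-1188) = -3761 + 1188 = -2573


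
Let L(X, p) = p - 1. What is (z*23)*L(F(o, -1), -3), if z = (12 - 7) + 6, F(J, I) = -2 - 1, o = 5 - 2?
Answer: -1012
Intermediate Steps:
o = 3
F(J, I) = -3
z = 11 (z = 5 + 6 = 11)
L(X, p) = -1 + p
(z*23)*L(F(o, -1), -3) = (11*23)*(-1 - 3) = 253*(-4) = -1012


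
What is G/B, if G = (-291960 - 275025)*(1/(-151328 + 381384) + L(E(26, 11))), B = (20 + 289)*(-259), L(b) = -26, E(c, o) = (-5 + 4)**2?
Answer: -1130465087725/6137203912 ≈ -184.20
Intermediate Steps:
E(c, o) = 1 (E(c, o) = (-1)**2 = 1)
B = -80031 (B = 309*(-259) = -80031)
G = 3391395263175/230056 (G = (-291960 - 275025)*(1/(-151328 + 381384) - 26) = -566985*(1/230056 - 26) = -566985*(-5981455/230056) = 3391395263175/230056 ≈ 1.4742e+7)
G/B = (3391395263175/230056)/(-80031) = (3391395263175/230056)*(-1/80031) = -1130465087725/6137203912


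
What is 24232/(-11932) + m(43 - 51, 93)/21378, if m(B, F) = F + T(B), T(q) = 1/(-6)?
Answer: -775386013/382623444 ≈ -2.0265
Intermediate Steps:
T(q) = -⅙
m(B, F) = -⅙ + F (m(B, F) = F - ⅙ = -⅙ + F)
24232/(-11932) + m(43 - 51, 93)/21378 = 24232/(-11932) + (-⅙ + 93)/21378 = 24232*(-1/11932) + (557/6)*(1/21378) = -6058/2983 + 557/128268 = -775386013/382623444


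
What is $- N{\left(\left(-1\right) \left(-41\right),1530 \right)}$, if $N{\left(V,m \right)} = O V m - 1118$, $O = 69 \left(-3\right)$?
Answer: $12986228$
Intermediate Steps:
$O = -207$
$N{\left(V,m \right)} = -1118 - 207 V m$ ($N{\left(V,m \right)} = - 207 V m - 1118 = -1118 - 207 V m$)
$- N{\left(\left(-1\right) \left(-41\right),1530 \right)} = - (-1118 - 207 \left(\left(-1\right) \left(-41\right)\right) 1530) = - (-1118 - 8487 \cdot 1530) = - (-1118 - 12985110) = \left(-1\right) \left(-12986228\right) = 12986228$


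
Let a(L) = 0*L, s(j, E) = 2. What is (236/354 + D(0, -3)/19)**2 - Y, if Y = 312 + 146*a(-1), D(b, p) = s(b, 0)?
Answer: -1011752/3249 ≈ -311.40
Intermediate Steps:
D(b, p) = 2
a(L) = 0
Y = 312 (Y = 312 + 146*0 = 312 + 0 = 312)
(236/354 + D(0, -3)/19)**2 - Y = (236/354 + 2/19)**2 - 1*312 = (236*(1/354) + 2*(1/19))**2 - 312 = (2/3 + 2/19)**2 - 312 = (44/57)**2 - 312 = 1936/3249 - 312 = -1011752/3249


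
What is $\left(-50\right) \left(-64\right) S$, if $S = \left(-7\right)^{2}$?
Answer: $156800$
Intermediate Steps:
$S = 49$
$\left(-50\right) \left(-64\right) S = \left(-50\right) \left(-64\right) 49 = 3200 \cdot 49 = 156800$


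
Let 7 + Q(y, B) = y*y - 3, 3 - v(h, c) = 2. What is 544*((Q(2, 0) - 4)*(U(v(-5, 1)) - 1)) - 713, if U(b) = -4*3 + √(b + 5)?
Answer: 70007 - 5440*√6 ≈ 56682.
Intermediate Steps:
v(h, c) = 1 (v(h, c) = 3 - 1*2 = 3 - 2 = 1)
Q(y, B) = -10 + y² (Q(y, B) = -7 + (y*y - 3) = -7 + (y² - 3) = -7 + (-3 + y²) = -10 + y²)
U(b) = -12 + √(5 + b)
544*((Q(2, 0) - 4)*(U(v(-5, 1)) - 1)) - 713 = 544*(((-10 + 2²) - 4)*((-12 + √(5 + 1)) - 1)) - 713 = 544*(((-10 + 4) - 4)*((-12 + √6) - 1)) - 713 = 544*((-6 - 4)*(-13 + √6)) - 713 = 544*(-10*(-13 + √6)) - 713 = 544*(130 - 10*√6) - 713 = (70720 - 5440*√6) - 713 = 70007 - 5440*√6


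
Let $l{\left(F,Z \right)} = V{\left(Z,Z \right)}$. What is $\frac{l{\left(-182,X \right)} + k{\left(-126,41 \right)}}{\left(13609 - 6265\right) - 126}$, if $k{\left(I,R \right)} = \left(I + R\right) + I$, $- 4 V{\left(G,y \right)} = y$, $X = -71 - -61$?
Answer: $- \frac{139}{4812} \approx -0.028886$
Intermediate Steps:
$X = -10$ ($X = -71 + 61 = -10$)
$V{\left(G,y \right)} = - \frac{y}{4}$
$l{\left(F,Z \right)} = - \frac{Z}{4}$
$k{\left(I,R \right)} = R + 2 I$
$\frac{l{\left(-182,X \right)} + k{\left(-126,41 \right)}}{\left(13609 - 6265\right) - 126} = \frac{\left(- \frac{1}{4}\right) \left(-10\right) + \left(41 + 2 \left(-126\right)\right)}{\left(13609 - 6265\right) - 126} = \frac{\frac{5}{2} + \left(41 - 252\right)}{7344 - 126} = \frac{\frac{5}{2} - 211}{7218} = \left(- \frac{417}{2}\right) \frac{1}{7218} = - \frac{139}{4812}$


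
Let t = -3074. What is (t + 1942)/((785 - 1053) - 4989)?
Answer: 1132/5257 ≈ 0.21533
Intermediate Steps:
(t + 1942)/((785 - 1053) - 4989) = (-3074 + 1942)/((785 - 1053) - 4989) = -1132/(-268 - 4989) = -1132/(-5257) = -1132*(-1/5257) = 1132/5257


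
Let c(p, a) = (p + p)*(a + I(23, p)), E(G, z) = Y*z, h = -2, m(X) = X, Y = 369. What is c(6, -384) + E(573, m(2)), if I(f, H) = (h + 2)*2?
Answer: -3870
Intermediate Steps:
E(G, z) = 369*z
I(f, H) = 0 (I(f, H) = (-2 + 2)*2 = 0*2 = 0)
c(p, a) = 2*a*p (c(p, a) = (p + p)*(a + 0) = (2*p)*a = 2*a*p)
c(6, -384) + E(573, m(2)) = 2*(-384)*6 + 369*2 = -4608 + 738 = -3870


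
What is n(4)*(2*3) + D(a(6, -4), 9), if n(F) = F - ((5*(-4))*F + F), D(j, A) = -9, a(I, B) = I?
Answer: 471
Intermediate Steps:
n(F) = 20*F (n(F) = F - (-20*F + F) = F - (-19)*F = F + 19*F = 20*F)
n(4)*(2*3) + D(a(6, -4), 9) = (20*4)*(2*3) - 9 = 80*6 - 9 = 480 - 9 = 471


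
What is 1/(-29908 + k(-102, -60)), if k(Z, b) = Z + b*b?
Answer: -1/26410 ≈ -3.7864e-5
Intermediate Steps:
k(Z, b) = Z + b²
1/(-29908 + k(-102, -60)) = 1/(-29908 + (-102 + (-60)²)) = 1/(-29908 + (-102 + 3600)) = 1/(-29908 + 3498) = 1/(-26410) = -1/26410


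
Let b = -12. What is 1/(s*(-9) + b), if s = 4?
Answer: -1/48 ≈ -0.020833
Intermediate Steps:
1/(s*(-9) + b) = 1/(4*(-9) - 12) = 1/(-36 - 12) = 1/(-48) = -1/48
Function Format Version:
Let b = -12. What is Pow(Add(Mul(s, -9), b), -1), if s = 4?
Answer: Rational(-1, 48) ≈ -0.020833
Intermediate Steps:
Pow(Add(Mul(s, -9), b), -1) = Pow(Add(Mul(4, -9), -12), -1) = Pow(Add(-36, -12), -1) = Pow(-48, -1) = Rational(-1, 48)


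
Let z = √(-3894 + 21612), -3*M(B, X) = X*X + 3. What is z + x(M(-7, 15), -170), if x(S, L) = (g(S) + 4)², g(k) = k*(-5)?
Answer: 147456 + √17718 ≈ 1.4759e+5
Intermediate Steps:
g(k) = -5*k
M(B, X) = -1 - X²/3 (M(B, X) = -(X*X + 3)/3 = -(X² + 3)/3 = -(3 + X²)/3 = -1 - X²/3)
z = √17718 ≈ 133.11
x(S, L) = (4 - 5*S)² (x(S, L) = (-5*S + 4)² = (4 - 5*S)²)
z + x(M(-7, 15), -170) = √17718 + (-4 + 5*(-1 - ⅓*15²))² = √17718 + (-4 + 5*(-1 - ⅓*225))² = √17718 + (-4 + 5*(-1 - 75))² = √17718 + (-4 + 5*(-76))² = √17718 + (-4 - 380)² = √17718 + (-384)² = √17718 + 147456 = 147456 + √17718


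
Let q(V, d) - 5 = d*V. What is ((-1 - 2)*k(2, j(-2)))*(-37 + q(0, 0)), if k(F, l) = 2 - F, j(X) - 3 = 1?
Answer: 0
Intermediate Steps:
j(X) = 4 (j(X) = 3 + 1 = 4)
q(V, d) = 5 + V*d (q(V, d) = 5 + d*V = 5 + V*d)
((-1 - 2)*k(2, j(-2)))*(-37 + q(0, 0)) = ((-1 - 2)*(2 - 1*2))*(-37 + (5 + 0*0)) = (-3*(2 - 2))*(-37 + (5 + 0)) = (-3*0)*(-37 + 5) = 0*(-32) = 0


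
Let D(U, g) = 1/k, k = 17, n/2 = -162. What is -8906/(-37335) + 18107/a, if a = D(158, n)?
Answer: 11492431271/37335 ≈ 3.0782e+5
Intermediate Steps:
n = -324 (n = 2*(-162) = -324)
D(U, g) = 1/17
a = 1/17 ≈ 0.058824
-8906/(-37335) + 18107/a = -8906/(-37335) + 18107/(1/17) = -8906*(-1/37335) + 18107*17 = 8906/37335 + 307819 = 11492431271/37335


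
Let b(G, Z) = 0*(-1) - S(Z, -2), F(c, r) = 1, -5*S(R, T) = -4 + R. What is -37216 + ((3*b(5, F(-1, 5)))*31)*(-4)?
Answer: -184964/5 ≈ -36993.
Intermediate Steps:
S(R, T) = 4/5 - R/5 (S(R, T) = -(-4 + R)/5 = 4/5 - R/5)
b(G, Z) = -4/5 + Z/5 (b(G, Z) = 0*(-1) - (4/5 - Z/5) = 0 + (-4/5 + Z/5) = -4/5 + Z/5)
-37216 + ((3*b(5, F(-1, 5)))*31)*(-4) = -37216 + ((3*(-4/5 + (1/5)*1))*31)*(-4) = -37216 + ((3*(-4/5 + 1/5))*31)*(-4) = -37216 + ((3*(-3/5))*31)*(-4) = -37216 - 9/5*31*(-4) = -37216 - 279/5*(-4) = -37216 + 1116/5 = -184964/5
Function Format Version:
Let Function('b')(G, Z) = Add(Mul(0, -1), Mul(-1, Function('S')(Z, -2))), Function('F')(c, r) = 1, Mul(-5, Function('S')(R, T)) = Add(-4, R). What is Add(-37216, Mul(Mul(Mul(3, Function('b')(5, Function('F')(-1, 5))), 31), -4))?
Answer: Rational(-184964, 5) ≈ -36993.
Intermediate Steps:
Function('S')(R, T) = Add(Rational(4, 5), Mul(Rational(-1, 5), R)) (Function('S')(R, T) = Mul(Rational(-1, 5), Add(-4, R)) = Add(Rational(4, 5), Mul(Rational(-1, 5), R)))
Function('b')(G, Z) = Add(Rational(-4, 5), Mul(Rational(1, 5), Z)) (Function('b')(G, Z) = Add(Mul(0, -1), Mul(-1, Add(Rational(4, 5), Mul(Rational(-1, 5), Z)))) = Add(0, Add(Rational(-4, 5), Mul(Rational(1, 5), Z))) = Add(Rational(-4, 5), Mul(Rational(1, 5), Z)))
Add(-37216, Mul(Mul(Mul(3, Function('b')(5, Function('F')(-1, 5))), 31), -4)) = Add(-37216, Mul(Mul(Mul(3, Add(Rational(-4, 5), Mul(Rational(1, 5), 1))), 31), -4)) = Add(-37216, Mul(Mul(Mul(3, Add(Rational(-4, 5), Rational(1, 5))), 31), -4)) = Add(-37216, Mul(Mul(Mul(3, Rational(-3, 5)), 31), -4)) = Add(-37216, Mul(Mul(Rational(-9, 5), 31), -4)) = Add(-37216, Mul(Rational(-279, 5), -4)) = Add(-37216, Rational(1116, 5)) = Rational(-184964, 5)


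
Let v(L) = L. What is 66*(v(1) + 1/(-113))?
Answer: 7392/113 ≈ 65.416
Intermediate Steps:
66*(v(1) + 1/(-113)) = 66*(1 + 1/(-113)) = 66*(1 - 1/113) = 66*(112/113) = 7392/113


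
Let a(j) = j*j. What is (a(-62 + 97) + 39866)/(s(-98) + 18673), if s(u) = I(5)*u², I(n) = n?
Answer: 13697/22231 ≈ 0.61612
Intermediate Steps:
a(j) = j²
s(u) = 5*u²
(a(-62 + 97) + 39866)/(s(-98) + 18673) = ((-62 + 97)² + 39866)/(5*(-98)² + 18673) = (35² + 39866)/(5*9604 + 18673) = (1225 + 39866)/(48020 + 18673) = 41091/66693 = 41091*(1/66693) = 13697/22231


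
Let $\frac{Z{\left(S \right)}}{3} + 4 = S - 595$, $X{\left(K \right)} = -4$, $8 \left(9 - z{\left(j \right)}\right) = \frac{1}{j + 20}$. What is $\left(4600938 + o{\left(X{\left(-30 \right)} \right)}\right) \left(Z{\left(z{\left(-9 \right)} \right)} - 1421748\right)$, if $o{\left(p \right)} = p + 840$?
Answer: $- \frac{288231164223669}{44} \approx -6.5507 \cdot 10^{12}$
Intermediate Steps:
$z{\left(j \right)} = 9 - \frac{1}{8 \left(20 + j\right)}$ ($z{\left(j \right)} = 9 - \frac{1}{8 \left(j + 20\right)} = 9 - \frac{1}{8 \left(20 + j\right)}$)
$Z{\left(S \right)} = -1797 + 3 S$ ($Z{\left(S \right)} = -12 + 3 \left(S - 595\right) = -12 + 3 \left(-595 + S\right) = -12 + \left(-1785 + 3 S\right) = -1797 + 3 S$)
$o{\left(p \right)} = 840 + p$
$\left(4600938 + o{\left(X{\left(-30 \right)} \right)}\right) \left(Z{\left(z{\left(-9 \right)} \right)} - 1421748\right) = \left(4600938 + \left(840 - 4\right)\right) \left(\left(-1797 + 3 \frac{1439 + 72 \left(-9\right)}{8 \left(20 - 9\right)}\right) - 1421748\right) = \left(4600938 + 836\right) \left(\left(-1797 + 3 \frac{1439 - 648}{8 \cdot 11}\right) - 1421748\right) = 4601774 \left(\left(-1797 + 3 \cdot \frac{1}{8} \cdot \frac{1}{11} \cdot 791\right) - 1421748\right) = 4601774 \left(\left(-1797 + 3 \cdot \frac{791}{88}\right) - 1421748\right) = 4601774 \left(\left(-1797 + \frac{2373}{88}\right) - 1421748\right) = 4601774 \left(- \frac{155763}{88} - 1421748\right) = 4601774 \left(- \frac{125269587}{88}\right) = - \frac{288231164223669}{44}$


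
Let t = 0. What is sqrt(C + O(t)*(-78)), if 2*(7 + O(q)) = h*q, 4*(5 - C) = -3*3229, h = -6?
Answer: sqrt(11891)/2 ≈ 54.523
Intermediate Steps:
C = 9707/4 (C = 5 - (-3)*3229/4 = 5 - 1/4*(-9687) = 5 + 9687/4 = 9707/4 ≈ 2426.8)
O(q) = -7 - 3*q (O(q) = -7 + (-6*q)/2 = -7 - 3*q)
sqrt(C + O(t)*(-78)) = sqrt(9707/4 + (-7 - 3*0)*(-78)) = sqrt(9707/4 + (-7 + 0)*(-78)) = sqrt(9707/4 - 7*(-78)) = sqrt(9707/4 + 546) = sqrt(11891/4) = sqrt(11891)/2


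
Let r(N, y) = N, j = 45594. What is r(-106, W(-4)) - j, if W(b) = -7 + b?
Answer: -45700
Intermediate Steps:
r(-106, W(-4)) - j = -106 - 1*45594 = -106 - 45594 = -45700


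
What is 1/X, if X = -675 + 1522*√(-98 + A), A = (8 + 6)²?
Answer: 675/226559807 + 10654*√2/226559807 ≈ 6.9483e-5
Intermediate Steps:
A = 196 (A = 14² = 196)
X = -675 + 10654*√2 (X = -675 + 1522*√(-98 + 196) = -675 + 1522*√98 = -675 + 1522*(7*√2) = -675 + 10654*√2 ≈ 14392.)
1/X = 1/(-675 + 10654*√2)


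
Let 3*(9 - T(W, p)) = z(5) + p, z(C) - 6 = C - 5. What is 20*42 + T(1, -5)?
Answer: 2546/3 ≈ 848.67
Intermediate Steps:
z(C) = 1 + C (z(C) = 6 + (C - 5) = 6 + (-5 + C) = 1 + C)
T(W, p) = 7 - p/3 (T(W, p) = 9 - ((1 + 5) + p)/3 = 9 - (6 + p)/3 = 9 + (-2 - p/3) = 7 - p/3)
20*42 + T(1, -5) = 20*42 + (7 - ⅓*(-5)) = 840 + (7 + 5/3) = 840 + 26/3 = 2546/3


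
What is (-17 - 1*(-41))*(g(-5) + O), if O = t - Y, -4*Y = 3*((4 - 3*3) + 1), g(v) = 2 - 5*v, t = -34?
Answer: -240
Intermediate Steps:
Y = 3 (Y = -3*((4 - 3*3) + 1)/4 = -3*((4 - 9) + 1)/4 = -3*(-5 + 1)/4 = -3*(-4)/4 = -¼*(-12) = 3)
O = -37 (O = -34 - 1*3 = -34 - 3 = -37)
(-17 - 1*(-41))*(g(-5) + O) = (-17 - 1*(-41))*((2 - 5*(-5)) - 37) = (-17 + 41)*((2 + 25) - 37) = 24*(27 - 37) = 24*(-10) = -240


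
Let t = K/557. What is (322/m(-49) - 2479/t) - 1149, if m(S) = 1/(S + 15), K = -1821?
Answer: -20647834/1821 ≈ -11339.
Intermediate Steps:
t = -1821/557 ≈ -3.2693
m(S) = 1/(15 + S)
(322/m(-49) - 2479/t) - 1149 = (322/(1/(15 - 49)) - 2479/(-1821/557)) - 1149 = (322/(1/(-34)) - 2479*(-557/1821)) - 1149 = (322/(-1/34) + 1380803/1821) - 1149 = (322*(-34) + 1380803/1821) - 1149 = (-10948 + 1380803/1821) - 1149 = -18555505/1821 - 1149 = -20647834/1821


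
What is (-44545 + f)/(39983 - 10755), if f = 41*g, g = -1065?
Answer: -44105/14614 ≈ -3.0180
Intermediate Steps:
f = -43665 (f = 41*(-1065) = -43665)
(-44545 + f)/(39983 - 10755) = (-44545 - 43665)/(39983 - 10755) = -88210/29228 = -88210*1/29228 = -44105/14614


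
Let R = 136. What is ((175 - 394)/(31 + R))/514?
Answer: -219/85838 ≈ -0.0025513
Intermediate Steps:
((175 - 394)/(31 + R))/514 = ((175 - 394)/(31 + 136))/514 = -219/167*(1/514) = -219*1/167*(1/514) = -219/167*1/514 = -219/85838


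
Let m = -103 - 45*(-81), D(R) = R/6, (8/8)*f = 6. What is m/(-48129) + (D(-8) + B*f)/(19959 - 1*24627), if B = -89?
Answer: 4615501/112333086 ≈ 0.041088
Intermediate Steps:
f = 6
D(R) = R/6 (D(R) = R*(1/6) = R/6)
m = 3542 (m = -103 + 3645 = 3542)
m/(-48129) + (D(-8) + B*f)/(19959 - 1*24627) = 3542/(-48129) + ((1/6)*(-8) - 89*6)/(19959 - 1*24627) = 3542*(-1/48129) + (-4/3 - 534)/(19959 - 24627) = -3542/48129 - 1606/3/(-4668) = -3542/48129 - 1606/3*(-1/4668) = -3542/48129 + 803/7002 = 4615501/112333086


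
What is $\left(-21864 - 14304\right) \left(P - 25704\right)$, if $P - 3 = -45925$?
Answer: $2590569168$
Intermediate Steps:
$P = -45922$ ($P = 3 - 45925 = -45922$)
$\left(-21864 - 14304\right) \left(P - 25704\right) = \left(-21864 - 14304\right) \left(-45922 - 25704\right) = - 36168 \left(-45922 - 25704\right) = \left(-36168\right) \left(-71626\right) = 2590569168$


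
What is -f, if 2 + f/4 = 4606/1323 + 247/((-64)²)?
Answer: -170509/27648 ≈ -6.1671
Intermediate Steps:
f = 170509/27648 (f = -8 + 4*(4606/1323 + 247/((-64)²)) = -8 + 4*(4606*(1/1323) + 247/4096) = -8 + 4*(94/27 + 247*(1/4096)) = -8 + 4*(94/27 + 247/4096) = -8 + 4*(391693/110592) = -8 + 391693/27648 = 170509/27648 ≈ 6.1671)
-f = -1*170509/27648 = -170509/27648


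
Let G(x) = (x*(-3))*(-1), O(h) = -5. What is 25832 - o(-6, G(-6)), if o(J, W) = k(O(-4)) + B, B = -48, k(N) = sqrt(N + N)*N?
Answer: 25880 + 5*I*sqrt(10) ≈ 25880.0 + 15.811*I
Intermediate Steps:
k(N) = sqrt(2)*N**(3/2) (k(N) = sqrt(2*N)*N = (sqrt(2)*sqrt(N))*N = sqrt(2)*N**(3/2))
G(x) = 3*x (G(x) = -3*x*(-1) = 3*x)
o(J, W) = -48 - 5*I*sqrt(10) (o(J, W) = sqrt(2)*(-5)**(3/2) - 48 = sqrt(2)*(-5*I*sqrt(5)) - 48 = -5*I*sqrt(10) - 48 = -48 - 5*I*sqrt(10))
25832 - o(-6, G(-6)) = 25832 - (-48 - 5*I*sqrt(10)) = 25832 + (48 + 5*I*sqrt(10)) = 25880 + 5*I*sqrt(10)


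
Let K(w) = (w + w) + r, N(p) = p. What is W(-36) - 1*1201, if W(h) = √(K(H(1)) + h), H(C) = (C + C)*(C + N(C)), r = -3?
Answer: -1201 + I*√31 ≈ -1201.0 + 5.5678*I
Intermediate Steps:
H(C) = 4*C² (H(C) = (C + C)*(C + C) = (2*C)*(2*C) = 4*C²)
K(w) = -3 + 2*w (K(w) = (w + w) - 3 = 2*w - 3 = -3 + 2*w)
W(h) = √(5 + h) (W(h) = √((-3 + 2*(4*1²)) + h) = √((-3 + 2*(4*1)) + h) = √((-3 + 2*4) + h) = √((-3 + 8) + h) = √(5 + h))
W(-36) - 1*1201 = √(5 - 36) - 1*1201 = √(-31) - 1201 = I*√31 - 1201 = -1201 + I*√31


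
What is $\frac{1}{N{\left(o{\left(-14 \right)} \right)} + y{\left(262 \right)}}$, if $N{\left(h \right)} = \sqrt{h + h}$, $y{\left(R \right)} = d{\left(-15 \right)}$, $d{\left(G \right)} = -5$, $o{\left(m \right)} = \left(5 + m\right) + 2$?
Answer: $- \frac{5}{39} - \frac{i \sqrt{14}}{39} \approx -0.12821 - 0.09594 i$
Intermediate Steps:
$o{\left(m \right)} = 7 + m$
$y{\left(R \right)} = -5$
$N{\left(h \right)} = \sqrt{2} \sqrt{h}$ ($N{\left(h \right)} = \sqrt{2 h} = \sqrt{2} \sqrt{h}$)
$\frac{1}{N{\left(o{\left(-14 \right)} \right)} + y{\left(262 \right)}} = \frac{1}{\sqrt{2} \sqrt{7 - 14} - 5} = \frac{1}{\sqrt{2} \sqrt{-7} - 5} = \frac{1}{\sqrt{2} i \sqrt{7} - 5} = \frac{1}{i \sqrt{14} - 5} = \frac{1}{-5 + i \sqrt{14}}$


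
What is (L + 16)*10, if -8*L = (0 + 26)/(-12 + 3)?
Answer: 2945/18 ≈ 163.61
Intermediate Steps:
L = 13/36 (L = -(0 + 26)/(8*(-12 + 3)) = -13/(4*(-9)) = -13*(-1)/(4*9) = -1/8*(-26/9) = 13/36 ≈ 0.36111)
(L + 16)*10 = (13/36 + 16)*10 = (589/36)*10 = 2945/18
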